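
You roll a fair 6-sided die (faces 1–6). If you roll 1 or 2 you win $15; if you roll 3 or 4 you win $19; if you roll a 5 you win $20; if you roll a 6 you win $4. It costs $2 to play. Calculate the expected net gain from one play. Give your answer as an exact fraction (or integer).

40/3 dollars

E[payout] = (1/6)·4 + (1/3)·15 + (1/3)·19 + (1/6)·20 = 46/3
Expected profit = 46/3 − 2 = 40/3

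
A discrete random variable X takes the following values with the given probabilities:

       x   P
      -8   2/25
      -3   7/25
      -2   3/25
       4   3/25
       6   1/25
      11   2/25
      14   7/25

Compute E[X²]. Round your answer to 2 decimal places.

E[X²] = (2/25)·64 + (7/25)·9 + (3/25)·4 + (3/25)·16 + (1/25)·36 + (2/25)·121 + (7/25)·196
     = 1901/25 ≈ 76.04

76.04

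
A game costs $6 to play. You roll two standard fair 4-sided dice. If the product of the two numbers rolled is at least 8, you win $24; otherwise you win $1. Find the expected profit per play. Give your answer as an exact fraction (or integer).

29/8 dollars

E[payout] = (5/8)·1 + (3/8)·24 = 77/8
Expected profit = 77/8 − 6 = 29/8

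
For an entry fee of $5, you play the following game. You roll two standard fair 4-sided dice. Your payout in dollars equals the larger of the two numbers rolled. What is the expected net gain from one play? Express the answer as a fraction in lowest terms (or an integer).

Distribution of the larger of the two numbers rolled: 1 w.p. 1/16, 2 w.p. 3/16, 3 w.p. 5/16, 4 w.p. 7/16
E[payout] = (1/16)·1 + (3/16)·2 + (5/16)·3 + (7/16)·4 = 25/8
Expected profit = 25/8 − 5 = -15/8

-15/8 dollars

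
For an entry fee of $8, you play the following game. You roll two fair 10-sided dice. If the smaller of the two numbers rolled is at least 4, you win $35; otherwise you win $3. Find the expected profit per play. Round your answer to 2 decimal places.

$10.68

E[payout] = (51/100)·3 + (49/100)·35 = 467/25
Expected profit = 467/25 − 8 = 267/25 ≈ $10.68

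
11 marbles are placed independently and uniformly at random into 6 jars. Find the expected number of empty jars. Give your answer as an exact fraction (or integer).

Let Xⱼ=1 if jar j is empty. P(Xⱼ=1) = ((6-1)/6)^11 = 48828125/362797056.
By linearity, E[#empty] = 6·48828125/362797056 = 48828125/60466176.

48828125/60466176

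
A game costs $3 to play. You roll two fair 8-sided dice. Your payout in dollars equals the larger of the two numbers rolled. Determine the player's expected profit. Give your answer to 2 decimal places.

$2.81

Distribution of the larger of the two numbers rolled: 1 w.p. 1/64, 2 w.p. 3/64, 3 w.p. 5/64, 4 w.p. 7/64, 5 w.p. 9/64, 6 w.p. 11/64, …
E[payout] = (1/64)·1 + (3/64)·2 + (5/64)·3 + (7/64)·4 + (9/64)·5 + (11/64)·6 + (13/64)·7 + (15/64)·8 = 93/16
Expected profit = 93/16 − 3 = 45/16 ≈ $2.81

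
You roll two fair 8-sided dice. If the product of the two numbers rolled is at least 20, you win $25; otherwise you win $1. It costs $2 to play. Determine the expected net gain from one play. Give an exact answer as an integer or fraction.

E[payout] = (9/16)·1 + (7/16)·25 = 23/2
Expected profit = 23/2 − 2 = 19/2

19/2 dollars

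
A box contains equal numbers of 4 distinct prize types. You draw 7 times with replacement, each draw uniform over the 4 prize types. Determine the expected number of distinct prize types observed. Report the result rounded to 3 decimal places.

3.466

Let Xⱼ=1 if type j appears at least once. P(Xⱼ=1) = 1 − ((4−1)/4)^7 = 14197/16384.
E[#distinct] = 4·14197/16384 = 14197/4096.
≈ 3.466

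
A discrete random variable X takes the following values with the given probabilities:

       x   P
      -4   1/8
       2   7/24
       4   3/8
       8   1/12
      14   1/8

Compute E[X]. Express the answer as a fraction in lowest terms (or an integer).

4

E[X] = (1/8)·(-4) + (7/24)·2 + (3/8)·4 + (1/12)·8 + (1/8)·14
     = 4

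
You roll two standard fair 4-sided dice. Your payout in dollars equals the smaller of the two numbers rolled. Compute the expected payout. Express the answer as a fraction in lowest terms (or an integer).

15/8 dollars

Distribution of the smaller of the two numbers rolled: 1 w.p. 7/16, 2 w.p. 5/16, 3 w.p. 3/16, 4 w.p. 1/16
E[payout] = (7/16)·1 + (5/16)·2 + (3/16)·3 + (1/16)·4 = 15/8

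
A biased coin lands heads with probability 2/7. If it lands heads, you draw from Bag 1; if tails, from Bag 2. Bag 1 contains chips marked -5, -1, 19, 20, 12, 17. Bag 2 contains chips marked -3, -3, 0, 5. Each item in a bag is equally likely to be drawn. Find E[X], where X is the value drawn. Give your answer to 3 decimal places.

2.774

E[X | Bag 1] = (-5 − 1 + 19 + 20 + 12 + 17)/6 = 31/3
E[X | Bag 2] = (-3 − 3 + 0 + 5)/4 = -1/4
E[X] = (2/7)·31/3 + (5/7)·(-1/4) = 233/84 ≈ 2.774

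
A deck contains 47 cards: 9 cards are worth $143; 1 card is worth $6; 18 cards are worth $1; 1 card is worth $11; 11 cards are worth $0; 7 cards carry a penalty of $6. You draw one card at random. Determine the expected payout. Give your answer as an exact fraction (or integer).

E[payout] = (9/47)·143 + (1/47)·6 + (18/47)·1 + (1/47)·11 + (11/47)·0 + (7/47)·(-6) = 1280/47

1280/47 dollars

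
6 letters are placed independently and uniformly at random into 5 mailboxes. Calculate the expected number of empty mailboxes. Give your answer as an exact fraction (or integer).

4096/3125

Let Xⱼ=1 if mailbox j is empty. P(Xⱼ=1) = ((5-1)/5)^6 = 4096/15625.
By linearity, E[#empty] = 5·4096/15625 = 4096/3125.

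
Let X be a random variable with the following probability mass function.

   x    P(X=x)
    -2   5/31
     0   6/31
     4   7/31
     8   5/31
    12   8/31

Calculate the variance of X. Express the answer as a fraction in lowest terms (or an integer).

E[X] = (5/31)·(-2) + (6/31)·0 + (7/31)·4 + (5/31)·8 + (8/31)·12 = 154/31
E[X²] = (5/31)·4 + (6/31)·0 + (7/31)·16 + (5/31)·64 + (8/31)·144 = 1604/31
Var(X) = 1604/31 − (154/31)² = 26008/961

26008/961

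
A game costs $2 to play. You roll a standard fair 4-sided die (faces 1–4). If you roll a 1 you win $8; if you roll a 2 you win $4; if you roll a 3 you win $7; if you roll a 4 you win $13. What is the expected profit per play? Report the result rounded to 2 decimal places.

E[payout] = (1/4)·4 + (1/4)·7 + (1/4)·8 + (1/4)·13 = 8
Expected profit = 8 − 2 = 6 ≈ $6.00

$6.00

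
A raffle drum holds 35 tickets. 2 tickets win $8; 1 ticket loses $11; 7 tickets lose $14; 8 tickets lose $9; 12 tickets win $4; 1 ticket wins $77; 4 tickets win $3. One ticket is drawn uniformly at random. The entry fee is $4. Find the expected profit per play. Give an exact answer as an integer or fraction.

E[payout] = (2/35)·8 + (1/35)·(-11) + (7/35)·(-14) + (8/35)·(-9) + (12/35)·4 + (1/35)·77 + (4/35)·3 = -4/5
Expected profit = -4/5 − 4 = -24/5

-24/5 dollars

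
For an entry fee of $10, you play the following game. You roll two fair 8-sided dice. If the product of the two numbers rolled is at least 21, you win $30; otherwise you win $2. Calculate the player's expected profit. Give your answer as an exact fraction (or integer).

E[payout] = (19/32)·2 + (13/32)·30 = 107/8
Expected profit = 107/8 − 10 = 27/8

27/8 dollars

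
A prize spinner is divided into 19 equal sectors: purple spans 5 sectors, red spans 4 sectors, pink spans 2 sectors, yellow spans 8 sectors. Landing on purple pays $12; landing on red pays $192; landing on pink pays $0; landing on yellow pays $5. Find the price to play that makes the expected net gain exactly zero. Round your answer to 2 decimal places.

E[payout] = (5/19)·12 + (4/19)·192 + (2/19)·0 + (8/19)·5 = 868/19
Fair fee = E[payout] = 868/19 ≈ $45.68

$45.68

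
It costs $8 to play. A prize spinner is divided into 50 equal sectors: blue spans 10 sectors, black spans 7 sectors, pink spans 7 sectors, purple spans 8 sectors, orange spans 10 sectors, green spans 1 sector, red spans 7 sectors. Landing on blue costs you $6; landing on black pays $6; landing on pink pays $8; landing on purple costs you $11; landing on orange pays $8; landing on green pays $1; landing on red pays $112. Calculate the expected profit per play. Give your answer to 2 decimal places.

E[payout] = (10/50)·(-6) + (7/50)·6 + (7/50)·8 + (8/50)·(-11) + (10/50)·8 + (1/50)·1 + (7/50)·112 = 163/10
Expected profit = 163/10 − 8 = 83/10 ≈ $8.30

$8.30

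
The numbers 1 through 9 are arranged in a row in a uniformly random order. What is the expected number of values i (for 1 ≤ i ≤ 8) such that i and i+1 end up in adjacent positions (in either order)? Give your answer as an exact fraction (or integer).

16/9

For each i ∈ {1,…,8}, let Xᵢ = 1 if i and i+1 are adjacent. P(Xᵢ=1) = 2·(9−1)!/9! = 2/9.
By linearity, E[ΣXᵢ] = (8)·(2/9) = 16/9.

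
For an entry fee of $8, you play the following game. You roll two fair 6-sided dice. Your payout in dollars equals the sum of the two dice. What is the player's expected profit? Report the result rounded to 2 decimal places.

Distribution of the sum of the two dice: 2 w.p. 1/36, 3 w.p. 1/18, 4 w.p. 1/12, 5 w.p. 1/9, 6 w.p. 5/36, 7 w.p. 1/6, …
E[payout] = (1/36)·2 + (1/18)·3 + (1/12)·4 + (1/9)·5 + (5/36)·6 + (1/6)·7 + (5/36)·8 + (1/9)·9 + (1/12)·10 + (1/18)·11 + (1/36)·12 = 7
Expected profit = 7 − 8 = -1 ≈ -$1.00

-$1.00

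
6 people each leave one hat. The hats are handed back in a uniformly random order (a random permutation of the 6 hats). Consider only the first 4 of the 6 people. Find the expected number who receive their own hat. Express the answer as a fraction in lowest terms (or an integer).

Let Xᵢ = 1 if person i gets their own hat. For each i, P(Xᵢ=1) = 1/6.
By linearity of expectation, E[X₁+…+X_4] = 4·(1/6) = 2/3.

2/3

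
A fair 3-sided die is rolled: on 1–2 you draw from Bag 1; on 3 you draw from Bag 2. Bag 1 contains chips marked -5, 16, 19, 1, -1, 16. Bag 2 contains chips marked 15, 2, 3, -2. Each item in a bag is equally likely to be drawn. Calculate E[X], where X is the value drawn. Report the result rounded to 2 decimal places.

6.61

E[X | Bag 1] = (-5 + 16 + 19 + 1 − 1 + 16)/6 = 23/3
E[X | Bag 2] = (15 + 2 + 3 − 2)/4 = 9/2
E[X] = (2/3)·23/3 + (1/3)·9/2 = 119/18 ≈ 6.61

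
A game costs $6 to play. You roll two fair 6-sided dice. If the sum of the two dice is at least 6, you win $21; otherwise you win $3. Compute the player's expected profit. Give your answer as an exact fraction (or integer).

E[payout] = (5/18)·3 + (13/18)·21 = 16
Expected profit = 16 − 6 = 10

$10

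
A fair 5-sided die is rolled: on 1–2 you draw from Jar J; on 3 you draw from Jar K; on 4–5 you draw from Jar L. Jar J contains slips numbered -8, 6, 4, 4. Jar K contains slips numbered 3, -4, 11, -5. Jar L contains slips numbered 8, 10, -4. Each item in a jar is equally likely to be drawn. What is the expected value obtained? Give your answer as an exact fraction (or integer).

E[X | Jar J] = (-8 + 6 + 4 + 4)/4 = 3/2
E[X | Jar K] = (3 − 4 + 11 − 5)/4 = 5/4
E[X | Jar L] = (8 + 10 − 4)/3 = 14/3
E[X] = (2/5)·3/2 + (1/5)·5/4 + (2/5)·14/3 = 163/60

163/60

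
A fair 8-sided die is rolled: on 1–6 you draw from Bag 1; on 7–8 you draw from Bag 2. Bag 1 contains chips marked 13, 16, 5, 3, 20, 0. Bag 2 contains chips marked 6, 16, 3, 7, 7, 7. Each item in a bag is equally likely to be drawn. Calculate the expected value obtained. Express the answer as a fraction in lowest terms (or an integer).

217/24

E[X | Bag 1] = (13 + 16 + 5 + 3 + 20 + 0)/6 = 19/2
E[X | Bag 2] = (6 + 16 + 3 + 7 + 7 + 7)/6 = 23/3
E[X] = (3/4)·19/2 + (1/4)·23/3 = 217/24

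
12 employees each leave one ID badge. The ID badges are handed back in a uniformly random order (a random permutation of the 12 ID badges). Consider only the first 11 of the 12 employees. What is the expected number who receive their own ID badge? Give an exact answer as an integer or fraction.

Let Xᵢ = 1 if person i gets their own ID badge. For each i, P(Xᵢ=1) = 1/12.
By linearity of expectation, E[X₁+…+X_11] = 11·(1/12) = 11/12.

11/12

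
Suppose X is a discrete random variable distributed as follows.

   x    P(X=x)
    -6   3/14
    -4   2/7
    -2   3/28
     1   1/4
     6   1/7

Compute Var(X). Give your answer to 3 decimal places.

E[X] = (3/14)·(-6) + (2/7)·(-4) + (3/28)·(-2) + (1/4)·1 + (1/7)·6 = -43/28
E[X²] = (3/14)·36 + (2/7)·16 + (3/28)·4 + (1/4)·1 + (1/7)·36 = 507/28
Var(X) = 507/28 − (-43/28)² = 12347/784 ≈ 15.749

15.749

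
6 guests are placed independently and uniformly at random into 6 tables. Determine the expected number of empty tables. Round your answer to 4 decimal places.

2.0094

Let Xⱼ=1 if table j is empty. P(Xⱼ=1) = ((6-1)/6)^6 = 15625/46656.
By linearity, E[#empty] = 6·15625/46656 = 15625/7776.
≈ 2.0094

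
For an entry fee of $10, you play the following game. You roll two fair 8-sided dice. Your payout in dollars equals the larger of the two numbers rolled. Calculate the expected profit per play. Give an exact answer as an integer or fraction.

-67/16 dollars

Distribution of the larger of the two numbers rolled: 1 w.p. 1/64, 2 w.p. 3/64, 3 w.p. 5/64, 4 w.p. 7/64, 5 w.p. 9/64, 6 w.p. 11/64, …
E[payout] = (1/64)·1 + (3/64)·2 + (5/64)·3 + (7/64)·4 + (9/64)·5 + (11/64)·6 + (13/64)·7 + (15/64)·8 = 93/16
Expected profit = 93/16 − 10 = -67/16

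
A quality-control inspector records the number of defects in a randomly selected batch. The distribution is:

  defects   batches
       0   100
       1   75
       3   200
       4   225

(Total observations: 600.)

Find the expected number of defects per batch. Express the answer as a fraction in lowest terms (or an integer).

21/8

Total = 600, so P(defects=0) = 100/600, etc.
E[X] = (1/6)·0 + (1/8)·1 + (1/3)·3 + (3/8)·4
     = 21/8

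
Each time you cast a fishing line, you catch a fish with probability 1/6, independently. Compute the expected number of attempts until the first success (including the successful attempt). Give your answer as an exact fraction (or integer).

6

For a geometric distribution, E[trials] = 1/p = 1/(1/6) = 6.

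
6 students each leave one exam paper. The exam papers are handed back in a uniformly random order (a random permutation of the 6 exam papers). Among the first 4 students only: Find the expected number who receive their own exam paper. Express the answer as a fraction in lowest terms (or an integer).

Let Xᵢ = 1 if person i gets their own exam paper. For each i, P(Xᵢ=1) = 1/6.
By linearity of expectation, E[X₁+…+X_4] = 4·(1/6) = 2/3.

2/3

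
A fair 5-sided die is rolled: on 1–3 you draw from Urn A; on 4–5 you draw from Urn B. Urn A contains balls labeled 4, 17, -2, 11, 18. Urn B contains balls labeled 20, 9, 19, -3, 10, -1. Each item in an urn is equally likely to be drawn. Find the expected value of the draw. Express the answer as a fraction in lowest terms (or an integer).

234/25

E[X | Urn A] = (4 + 17 − 2 + 11 + 18)/5 = 48/5
E[X | Urn B] = (20 + 9 + 19 − 3 + 10 − 1)/6 = 9
E[X] = (3/5)·48/5 + (2/5)·9 = 234/25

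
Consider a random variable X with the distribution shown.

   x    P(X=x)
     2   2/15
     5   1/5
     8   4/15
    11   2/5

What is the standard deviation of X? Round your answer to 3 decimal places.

3.187

E[X] = 39/5, E[X²] = 71
Var(X) = E[X²] − (E[X])² = 71 − 1521/25 = 254/25
SD(X) = √(254/25) ≈ 3.187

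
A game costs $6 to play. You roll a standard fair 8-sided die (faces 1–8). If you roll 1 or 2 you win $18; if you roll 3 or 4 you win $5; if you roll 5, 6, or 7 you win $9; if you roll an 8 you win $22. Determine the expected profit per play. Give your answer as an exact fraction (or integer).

E[payout] = (1/4)·5 + (3/8)·9 + (1/4)·18 + (1/8)·22 = 95/8
Expected profit = 95/8 − 6 = 47/8

47/8 dollars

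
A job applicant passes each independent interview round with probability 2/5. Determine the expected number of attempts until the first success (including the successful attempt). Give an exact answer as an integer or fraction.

For a geometric distribution, E[trials] = 1/p = 1/(2/5) = 5/2.

5/2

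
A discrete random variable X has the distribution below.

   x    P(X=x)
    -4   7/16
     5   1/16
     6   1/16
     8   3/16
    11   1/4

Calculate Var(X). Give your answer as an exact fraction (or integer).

10983/256

E[X] = (7/16)·(-4) + (1/16)·5 + (1/16)·6 + (3/16)·8 + (1/4)·11 = 51/16
E[X²] = (7/16)·16 + (1/16)·25 + (1/16)·36 + (3/16)·64 + (1/4)·121 = 849/16
Var(X) = 849/16 − (51/16)² = 10983/256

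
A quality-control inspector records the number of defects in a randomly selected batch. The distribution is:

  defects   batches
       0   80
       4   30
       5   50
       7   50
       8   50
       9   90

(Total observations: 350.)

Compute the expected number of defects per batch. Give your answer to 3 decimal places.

Total = 350, so P(defects=0) = 80/350, etc.
E[X] = (8/35)·0 + (3/35)·4 + (1/7)·5 + (1/7)·7 + (1/7)·8 + (9/35)·9
     = 193/35 ≈ 5.514

5.514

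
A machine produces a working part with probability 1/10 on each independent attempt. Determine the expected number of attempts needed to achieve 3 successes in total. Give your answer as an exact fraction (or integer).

30

By linearity (sum of 3 independent geometric waits), E[trials] = 3/p = 3/(1/10) = 30.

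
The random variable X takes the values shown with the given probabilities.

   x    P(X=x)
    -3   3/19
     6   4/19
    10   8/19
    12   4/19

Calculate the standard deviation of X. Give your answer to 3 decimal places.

4.978

E[X] = 143/19, E[X²] = 1547/19
Var(X) = E[X²] − (E[X])² = 1547/19 − 20449/361 = 8944/361
SD(X) = √(8944/361) ≈ 4.978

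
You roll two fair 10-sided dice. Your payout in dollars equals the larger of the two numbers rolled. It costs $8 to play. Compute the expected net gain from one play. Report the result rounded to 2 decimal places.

Distribution of the larger of the two numbers rolled: 1 w.p. 1/100, 2 w.p. 3/100, 3 w.p. 1/20, 4 w.p. 7/100, 5 w.p. 9/100, 6 w.p. 11/100, …
E[payout] = (1/100)·1 + (3/100)·2 + (1/20)·3 + (7/100)·4 + (9/100)·5 + (11/100)·6 + (13/100)·7 + (3/20)·8 + (17/100)·9 + (19/100)·10 = 143/20
Expected profit = 143/20 − 8 = -17/20 ≈ -$0.85

-$0.85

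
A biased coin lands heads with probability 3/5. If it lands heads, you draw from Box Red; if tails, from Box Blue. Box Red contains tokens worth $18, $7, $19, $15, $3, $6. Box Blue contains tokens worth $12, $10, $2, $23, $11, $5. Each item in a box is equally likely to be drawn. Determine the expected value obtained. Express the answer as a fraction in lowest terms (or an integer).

$11

E[X | Box Red] = (18 + 7 + 19 + 15 + 3 + 6)/6 = 34/3
E[X | Box Blue] = (12 + 10 + 2 + 23 + 11 + 5)/6 = 21/2
E[X] = (3/5)·34/3 + (2/5)·21/2 = 11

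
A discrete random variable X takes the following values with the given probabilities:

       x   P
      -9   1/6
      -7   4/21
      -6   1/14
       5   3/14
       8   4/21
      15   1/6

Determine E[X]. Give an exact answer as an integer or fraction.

E[X] = (1/6)·(-9) + (4/21)·(-7) + (1/14)·(-6) + (3/14)·5 + (4/21)·8 + (1/6)·15
     = 11/6

11/6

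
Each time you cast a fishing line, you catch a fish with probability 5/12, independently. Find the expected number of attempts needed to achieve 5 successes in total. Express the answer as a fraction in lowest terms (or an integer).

By linearity (sum of 5 independent geometric waits), E[trials] = 5/p = 5/(5/12) = 12.

12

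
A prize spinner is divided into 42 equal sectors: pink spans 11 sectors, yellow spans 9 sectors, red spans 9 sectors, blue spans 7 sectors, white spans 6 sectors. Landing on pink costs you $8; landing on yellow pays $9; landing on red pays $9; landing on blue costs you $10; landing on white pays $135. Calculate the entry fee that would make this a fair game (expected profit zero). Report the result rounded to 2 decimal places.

$19.38

E[payout] = (11/42)·(-8) + (9/42)·9 + (9/42)·9 + (7/42)·(-10) + (6/42)·135 = 407/21
Fair fee = E[payout] = 407/21 ≈ $19.38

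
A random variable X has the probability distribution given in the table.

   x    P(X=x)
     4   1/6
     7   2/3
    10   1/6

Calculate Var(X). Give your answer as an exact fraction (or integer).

E[X] = (1/6)·4 + (2/3)·7 + (1/6)·10 = 7
E[X²] = (1/6)·16 + (2/3)·49 + (1/6)·100 = 52
Var(X) = 52 − (7)² = 3

3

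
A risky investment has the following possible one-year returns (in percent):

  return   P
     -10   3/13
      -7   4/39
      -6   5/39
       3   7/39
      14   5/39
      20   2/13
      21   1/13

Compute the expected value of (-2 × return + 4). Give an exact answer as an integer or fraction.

E[-2x+4] = (3/13)·24 + (4/39)·18 + (5/39)·16 + (7/39)·(-2) + (5/39)·(-24) + (2/13)·(-36) + (1/13)·(-38)
     = -32/13

-32/13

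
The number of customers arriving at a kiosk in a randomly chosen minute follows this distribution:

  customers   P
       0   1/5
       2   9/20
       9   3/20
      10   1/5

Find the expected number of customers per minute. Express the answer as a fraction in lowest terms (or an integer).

17/4

E[X] = (1/5)·0 + (9/20)·2 + (3/20)·9 + (1/5)·10
     = 17/4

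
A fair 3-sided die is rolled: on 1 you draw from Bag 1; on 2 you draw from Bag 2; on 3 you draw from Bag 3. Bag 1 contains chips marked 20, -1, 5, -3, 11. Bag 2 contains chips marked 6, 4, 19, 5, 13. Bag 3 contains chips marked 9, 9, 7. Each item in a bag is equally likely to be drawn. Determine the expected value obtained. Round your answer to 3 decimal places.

8.044

E[X | Bag 1] = (20 − 1 + 5 − 3 + 11)/5 = 32/5
E[X | Bag 2] = (6 + 4 + 19 + 5 + 13)/5 = 47/5
E[X | Bag 3] = (9 + 9 + 7)/3 = 25/3
E[X] = (1/3)·32/5 + (1/3)·47/5 + (1/3)·25/3 = 362/45 ≈ 8.044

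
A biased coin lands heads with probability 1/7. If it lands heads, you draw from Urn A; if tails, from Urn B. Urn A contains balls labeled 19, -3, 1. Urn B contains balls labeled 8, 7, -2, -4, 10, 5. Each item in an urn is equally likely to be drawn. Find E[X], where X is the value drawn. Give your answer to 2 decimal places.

4.24

E[X | Urn A] = (19 − 3 + 1)/3 = 17/3
E[X | Urn B] = (8 + 7 − 2 − 4 + 10 + 5)/6 = 4
E[X] = (1/7)·17/3 + (6/7)·4 = 89/21 ≈ 4.24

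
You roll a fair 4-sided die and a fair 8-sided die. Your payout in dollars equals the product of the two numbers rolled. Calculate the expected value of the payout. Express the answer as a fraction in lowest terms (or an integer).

Distribution of the product of the two numbers rolled: 1 w.p. 1/32, 2 w.p. 1/16, 3 w.p. 1/16, 4 w.p. 3/32, 5 w.p. 1/32, 6 w.p. 3/32, …
E[payout] = (1/32)·1 + (1/16)·2 + (1/16)·3 + (3/32)·4 + (1/32)·5 + (3/32)·6 + (1/32)·7 + (3/32)·8 + (1/32)·9 + (1/32)·10 + (3/32)·12 + (1/32)·14 + (1/32)·15 + (1/16)·16 + (1/32)·18 + (1/32)·20 + (1/32)·21 + (1/16)·24 + (1/32)·28 + (1/32)·32 = 45/4

45/4 dollars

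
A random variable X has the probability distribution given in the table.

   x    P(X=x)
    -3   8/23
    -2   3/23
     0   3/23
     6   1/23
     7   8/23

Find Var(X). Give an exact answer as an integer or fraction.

10752/529

E[X] = (8/23)·(-3) + (3/23)·(-2) + (3/23)·0 + (1/23)·6 + (8/23)·7 = 32/23
E[X²] = (8/23)·9 + (3/23)·4 + (3/23)·0 + (1/23)·36 + (8/23)·49 = 512/23
Var(X) = 512/23 − (32/23)² = 10752/529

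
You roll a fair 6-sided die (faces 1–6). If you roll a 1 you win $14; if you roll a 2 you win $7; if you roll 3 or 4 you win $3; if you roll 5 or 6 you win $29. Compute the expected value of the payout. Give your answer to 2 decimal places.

$14.17

E[payout] = (1/3)·3 + (1/6)·7 + (1/6)·14 + (1/3)·29 = 85/6
≈ $14.17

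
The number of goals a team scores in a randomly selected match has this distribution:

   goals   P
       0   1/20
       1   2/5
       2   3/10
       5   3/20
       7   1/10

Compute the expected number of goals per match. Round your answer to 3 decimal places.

2.450

E[X] = (1/20)·0 + (2/5)·1 + (3/10)·2 + (3/20)·5 + (1/10)·7
     = 49/20 ≈ 2.450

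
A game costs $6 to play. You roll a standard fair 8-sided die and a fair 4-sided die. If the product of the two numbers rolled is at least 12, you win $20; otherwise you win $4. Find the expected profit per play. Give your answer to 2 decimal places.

$5.00

E[payout] = (9/16)·4 + (7/16)·20 = 11
Expected profit = 11 − 6 = 5 ≈ $5.00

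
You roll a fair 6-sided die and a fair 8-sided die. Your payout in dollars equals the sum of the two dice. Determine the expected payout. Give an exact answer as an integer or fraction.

$8

Distribution of the sum of the two dice: 2 w.p. 1/48, 3 w.p. 1/24, 4 w.p. 1/16, 5 w.p. 1/12, 6 w.p. 5/48, 7 w.p. 1/8, …
E[payout] = (1/48)·2 + (1/24)·3 + (1/16)·4 + (1/12)·5 + (5/48)·6 + (1/8)·7 + (1/8)·8 + (1/8)·9 + (5/48)·10 + (1/12)·11 + (1/16)·12 + (1/24)·13 + (1/48)·14 = 8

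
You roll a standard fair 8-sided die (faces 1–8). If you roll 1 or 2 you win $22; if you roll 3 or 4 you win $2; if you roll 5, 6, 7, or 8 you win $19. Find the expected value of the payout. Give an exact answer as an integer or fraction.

31/2 dollars

E[payout] = (1/4)·2 + (1/2)·19 + (1/4)·22 = 31/2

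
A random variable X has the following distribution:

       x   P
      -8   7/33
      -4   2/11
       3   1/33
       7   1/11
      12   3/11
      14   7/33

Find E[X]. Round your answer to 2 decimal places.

4.55

E[X] = (7/33)·(-8) + (2/11)·(-4) + (1/33)·3 + (1/11)·7 + (3/11)·12 + (7/33)·14
     = 50/11 ≈ 4.55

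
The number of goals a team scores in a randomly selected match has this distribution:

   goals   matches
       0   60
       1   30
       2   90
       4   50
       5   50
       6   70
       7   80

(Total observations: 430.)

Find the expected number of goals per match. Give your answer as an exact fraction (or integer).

Total = 430, so P(goals=0) = 60/430, etc.
E[X] = (6/43)·0 + (3/43)·1 + (9/43)·2 + (5/43)·4 + (5/43)·5 + (7/43)·6 + (8/43)·7
     = 164/43

164/43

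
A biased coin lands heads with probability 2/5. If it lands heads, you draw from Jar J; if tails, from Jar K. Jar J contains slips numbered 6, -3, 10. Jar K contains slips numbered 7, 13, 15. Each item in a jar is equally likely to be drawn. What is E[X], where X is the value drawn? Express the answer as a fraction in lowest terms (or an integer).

131/15

E[X | Jar J] = (6 − 3 + 10)/3 = 13/3
E[X | Jar K] = (7 + 13 + 15)/3 = 35/3
E[X] = (2/5)·13/3 + (3/5)·35/3 = 131/15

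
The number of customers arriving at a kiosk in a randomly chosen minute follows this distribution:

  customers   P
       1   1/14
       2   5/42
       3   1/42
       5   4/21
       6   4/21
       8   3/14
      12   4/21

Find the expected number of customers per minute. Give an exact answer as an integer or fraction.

136/21

E[X] = (1/14)·1 + (5/42)·2 + (1/42)·3 + (4/21)·5 + (4/21)·6 + (3/14)·8 + (4/21)·12
     = 136/21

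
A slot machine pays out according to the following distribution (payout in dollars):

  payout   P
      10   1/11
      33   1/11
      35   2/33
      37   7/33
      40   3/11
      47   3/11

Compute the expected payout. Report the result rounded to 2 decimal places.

E[X] = (1/11)·10 + (1/11)·33 + (2/33)·35 + (7/33)·37 + (3/11)·40 + (3/11)·47
     = 1241/33 ≈ 37.61

$37.61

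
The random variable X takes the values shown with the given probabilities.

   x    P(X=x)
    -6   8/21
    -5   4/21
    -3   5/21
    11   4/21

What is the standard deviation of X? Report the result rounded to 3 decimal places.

E[X] = -13/7, E[X²] = 131/3
Var(X) = E[X²] − (E[X])² = 131/3 − 169/49 = 5912/147
SD(X) = √(5912/147) ≈ 6.342

6.342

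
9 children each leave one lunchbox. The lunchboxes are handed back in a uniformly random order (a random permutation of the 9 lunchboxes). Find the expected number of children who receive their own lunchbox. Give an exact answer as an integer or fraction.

1

Let Xᵢ = 1 if person i gets their own lunchbox. For each i, P(Xᵢ=1) = 1/9.
By linearity of expectation, E[X₁+…+X_9] = 9·(1/9) = 1.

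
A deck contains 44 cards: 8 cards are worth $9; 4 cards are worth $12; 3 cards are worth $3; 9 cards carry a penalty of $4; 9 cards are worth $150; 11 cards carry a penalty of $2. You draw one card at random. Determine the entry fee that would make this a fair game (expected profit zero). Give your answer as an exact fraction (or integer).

E[payout] = (8/44)·9 + (4/44)·12 + (3/44)·3 + (9/44)·(-4) + (9/44)·150 + (11/44)·(-2) = 1421/44
Fair fee = E[payout] = 1421/44

1421/44 dollars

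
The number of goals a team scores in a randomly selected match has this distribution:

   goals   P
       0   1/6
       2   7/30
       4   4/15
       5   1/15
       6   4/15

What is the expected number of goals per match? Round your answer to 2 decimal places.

E[X] = (1/6)·0 + (7/30)·2 + (4/15)·4 + (1/15)·5 + (4/15)·6
     = 52/15 ≈ 3.47

3.47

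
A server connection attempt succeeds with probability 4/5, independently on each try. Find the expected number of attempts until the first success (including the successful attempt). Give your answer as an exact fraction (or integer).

5/4

For a geometric distribution, E[trials] = 1/p = 1/(4/5) = 5/4.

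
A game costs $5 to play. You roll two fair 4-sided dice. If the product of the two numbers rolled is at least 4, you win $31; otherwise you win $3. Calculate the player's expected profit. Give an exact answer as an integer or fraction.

69/4 dollars

E[payout] = (5/16)·3 + (11/16)·31 = 89/4
Expected profit = 89/4 − 5 = 69/4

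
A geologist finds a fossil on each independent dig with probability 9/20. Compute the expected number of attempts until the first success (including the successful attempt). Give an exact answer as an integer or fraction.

20/9

For a geometric distribution, E[trials] = 1/p = 1/(9/20) = 20/9.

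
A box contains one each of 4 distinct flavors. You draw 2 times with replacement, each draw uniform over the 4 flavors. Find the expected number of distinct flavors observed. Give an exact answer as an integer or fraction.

Let Xⱼ=1 if type j appears at least once. P(Xⱼ=1) = 1 − ((4−1)/4)^2 = 7/16.
E[#distinct] = 4·7/16 = 7/4.

7/4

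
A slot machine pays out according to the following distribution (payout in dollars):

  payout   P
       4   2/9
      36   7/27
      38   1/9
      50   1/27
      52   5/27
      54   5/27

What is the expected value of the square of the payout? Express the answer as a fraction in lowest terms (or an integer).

4900/3

E[X²] = (2/9)·16 + (7/27)·1296 + (1/9)·1444 + (1/27)·2500 + (5/27)·2704 + (5/27)·2916
     = 4900/3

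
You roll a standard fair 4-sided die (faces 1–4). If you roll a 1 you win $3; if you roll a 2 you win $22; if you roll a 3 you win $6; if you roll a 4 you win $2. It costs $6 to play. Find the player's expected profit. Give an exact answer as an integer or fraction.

9/4 dollars

E[payout] = (1/4)·2 + (1/4)·3 + (1/4)·6 + (1/4)·22 = 33/4
Expected profit = 33/4 − 6 = 9/4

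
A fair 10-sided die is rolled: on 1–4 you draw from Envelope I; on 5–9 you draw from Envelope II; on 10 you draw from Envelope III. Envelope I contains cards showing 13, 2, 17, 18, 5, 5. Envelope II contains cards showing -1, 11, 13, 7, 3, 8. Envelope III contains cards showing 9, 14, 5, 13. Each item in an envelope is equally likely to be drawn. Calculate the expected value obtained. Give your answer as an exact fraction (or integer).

E[X | Envelope I] = (13 + 2 + 17 + 18 + 5 + 5)/6 = 10
E[X | Envelope II] = (-1 + 11 + 13 + 7 + 3 + 8)/6 = 41/6
E[X | Envelope III] = (9 + 14 + 5 + 13)/4 = 41/4
E[X] = (2/5)·10 + (1/2)·41/6 + (1/10)·41/4 = 1013/120

1013/120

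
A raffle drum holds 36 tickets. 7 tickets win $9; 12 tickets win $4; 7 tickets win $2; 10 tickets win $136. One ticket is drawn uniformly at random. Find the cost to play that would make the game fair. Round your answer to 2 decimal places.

$41.25

E[payout] = (7/36)·9 + (12/36)·4 + (7/36)·2 + (10/36)·136 = 165/4
Fair fee = E[payout] = 165/4 ≈ $41.25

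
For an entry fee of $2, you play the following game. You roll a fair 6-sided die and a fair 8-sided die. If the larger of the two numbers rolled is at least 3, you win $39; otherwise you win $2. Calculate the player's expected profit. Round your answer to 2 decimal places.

$33.92

E[payout] = (1/12)·2 + (11/12)·39 = 431/12
Expected profit = 431/12 − 2 = 407/12 ≈ $33.92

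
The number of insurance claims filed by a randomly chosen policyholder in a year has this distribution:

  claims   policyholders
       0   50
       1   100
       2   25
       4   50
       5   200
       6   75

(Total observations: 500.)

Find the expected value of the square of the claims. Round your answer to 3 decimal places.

17.400

Total = 500, so P(claims=0) = 50/500, etc.
E[X²] = (1/10)·0 + (1/5)·1 + (1/20)·4 + (1/10)·16 + (2/5)·25 + (3/20)·36
     = 87/5 ≈ 17.400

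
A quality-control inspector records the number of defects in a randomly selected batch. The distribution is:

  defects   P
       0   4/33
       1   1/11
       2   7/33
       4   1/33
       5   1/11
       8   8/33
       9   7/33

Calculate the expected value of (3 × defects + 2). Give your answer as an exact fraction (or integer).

185/11

E[3x+2] = (4/33)·2 + (1/11)·5 + (7/33)·8 + (1/33)·14 + (1/11)·17 + (8/33)·26 + (7/33)·29
     = 185/11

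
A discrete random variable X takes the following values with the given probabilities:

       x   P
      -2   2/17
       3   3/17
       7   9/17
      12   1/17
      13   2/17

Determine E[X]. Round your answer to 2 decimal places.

6.24

E[X] = (2/17)·(-2) + (3/17)·3 + (9/17)·7 + (1/17)·12 + (2/17)·13
     = 106/17 ≈ 6.24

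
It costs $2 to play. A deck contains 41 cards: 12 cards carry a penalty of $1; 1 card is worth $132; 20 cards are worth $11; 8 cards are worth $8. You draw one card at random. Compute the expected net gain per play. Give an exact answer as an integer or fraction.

E[payout] = (12/41)·(-1) + (1/41)·132 + (20/41)·11 + (8/41)·8 = 404/41
Expected profit = 404/41 − 2 = 322/41

322/41 dollars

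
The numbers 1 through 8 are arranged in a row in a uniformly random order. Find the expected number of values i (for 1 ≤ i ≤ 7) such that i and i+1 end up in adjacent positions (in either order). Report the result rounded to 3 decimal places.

1.750

For each i ∈ {1,…,7}, let Xᵢ = 1 if i and i+1 are adjacent. P(Xᵢ=1) = 2·(8−1)!/8! = 2/8.
By linearity, E[ΣXᵢ] = (7)·(2/8) = 7/4.
≈ 1.750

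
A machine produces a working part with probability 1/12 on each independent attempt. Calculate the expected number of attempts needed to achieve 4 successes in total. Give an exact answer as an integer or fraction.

By linearity (sum of 4 independent geometric waits), E[trials] = 4/p = 4/(1/12) = 48.

48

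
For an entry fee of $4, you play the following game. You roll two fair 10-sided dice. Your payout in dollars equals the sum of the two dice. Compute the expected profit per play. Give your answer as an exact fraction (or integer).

$7

Distribution of the sum of the two dice: 2 w.p. 1/100, 3 w.p. 1/50, 4 w.p. 3/100, 5 w.p. 1/25, 6 w.p. 1/20, 7 w.p. 3/50, …
E[payout] = (1/100)·2 + (1/50)·3 + (3/100)·4 + (1/25)·5 + (1/20)·6 + (3/50)·7 + (7/100)·8 + (2/25)·9 + (9/100)·10 + (1/10)·11 + (9/100)·12 + (2/25)·13 + (7/100)·14 + (3/50)·15 + (1/20)·16 + (1/25)·17 + (3/100)·18 + (1/50)·19 + (1/100)·20 = 11
Expected profit = 11 − 4 = 7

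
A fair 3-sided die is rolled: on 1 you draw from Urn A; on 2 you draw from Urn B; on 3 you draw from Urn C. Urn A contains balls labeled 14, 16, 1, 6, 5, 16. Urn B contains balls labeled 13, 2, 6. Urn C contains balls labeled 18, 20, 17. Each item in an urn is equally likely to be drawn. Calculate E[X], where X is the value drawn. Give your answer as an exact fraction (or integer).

E[X | Urn A] = (14 + 16 + 1 + 6 + 5 + 16)/6 = 29/3
E[X | Urn B] = (13 + 2 + 6)/3 = 7
E[X | Urn C] = (18 + 20 + 17)/3 = 55/3
E[X] = (1/3)·29/3 + (1/3)·7 + (1/3)·55/3 = 35/3

35/3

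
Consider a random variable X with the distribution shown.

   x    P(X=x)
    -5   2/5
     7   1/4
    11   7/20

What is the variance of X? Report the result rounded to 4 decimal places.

E[X] = (2/5)·(-5) + (1/4)·7 + (7/20)·11 = 18/5
E[X²] = (2/5)·25 + (1/4)·49 + (7/20)·121 = 323/5
Var(X) = 323/5 − (18/5)² = 1291/25 ≈ 51.6400

51.6400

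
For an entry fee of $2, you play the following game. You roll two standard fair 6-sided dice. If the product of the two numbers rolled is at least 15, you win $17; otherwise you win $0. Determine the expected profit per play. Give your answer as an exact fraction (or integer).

E[payout] = (23/36)·0 + (13/36)·17 = 221/36
Expected profit = 221/36 − 2 = 149/36

149/36 dollars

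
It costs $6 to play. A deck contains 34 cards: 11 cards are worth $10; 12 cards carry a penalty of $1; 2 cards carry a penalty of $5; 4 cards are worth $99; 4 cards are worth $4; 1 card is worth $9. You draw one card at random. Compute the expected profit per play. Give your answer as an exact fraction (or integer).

305/34 dollars

E[payout] = (11/34)·10 + (12/34)·(-1) + (2/34)·(-5) + (4/34)·99 + (4/34)·4 + (1/34)·9 = 509/34
Expected profit = 509/34 − 6 = 305/34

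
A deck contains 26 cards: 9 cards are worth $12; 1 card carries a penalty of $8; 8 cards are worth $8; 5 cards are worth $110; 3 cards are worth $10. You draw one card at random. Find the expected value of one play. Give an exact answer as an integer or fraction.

372/13 dollars

E[payout] = (9/26)·12 + (1/26)·(-8) + (8/26)·8 + (5/26)·110 + (3/26)·10 = 372/13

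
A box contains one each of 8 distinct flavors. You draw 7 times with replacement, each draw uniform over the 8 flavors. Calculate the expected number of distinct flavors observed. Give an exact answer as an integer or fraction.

Let Xⱼ=1 if type j appears at least once. P(Xⱼ=1) = 1 − ((8−1)/8)^7 = 1273609/2097152.
E[#distinct] = 8·1273609/2097152 = 1273609/262144.

1273609/262144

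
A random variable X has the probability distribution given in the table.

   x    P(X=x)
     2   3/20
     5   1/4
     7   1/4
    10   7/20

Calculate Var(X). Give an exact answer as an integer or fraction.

E[X] = (3/20)·2 + (1/4)·5 + (1/4)·7 + (7/20)·10 = 34/5
E[X²] = (3/20)·4 + (1/4)·25 + (1/4)·49 + (7/20)·100 = 541/10
Var(X) = 541/10 − (34/5)² = 393/50

393/50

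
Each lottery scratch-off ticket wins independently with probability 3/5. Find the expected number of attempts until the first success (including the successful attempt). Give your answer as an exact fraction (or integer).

For a geometric distribution, E[trials] = 1/p = 1/(3/5) = 5/3.

5/3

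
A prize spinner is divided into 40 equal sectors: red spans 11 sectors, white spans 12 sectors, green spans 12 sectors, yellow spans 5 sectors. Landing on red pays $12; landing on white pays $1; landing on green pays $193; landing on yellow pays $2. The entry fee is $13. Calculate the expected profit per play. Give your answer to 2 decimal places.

E[payout] = (11/40)·12 + (12/40)·1 + (12/40)·193 + (5/40)·2 = 247/4
Expected profit = 247/4 − 13 = 195/4 ≈ $48.75

$48.75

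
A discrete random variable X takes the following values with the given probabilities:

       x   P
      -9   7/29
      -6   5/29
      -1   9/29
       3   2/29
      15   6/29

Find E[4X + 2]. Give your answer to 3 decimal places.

E[4x+2] = (7/29)·(-34) + (5/29)·(-22) + (9/29)·(-2) + (2/29)·14 + (6/29)·62
     = 34/29 ≈ 1.172

1.172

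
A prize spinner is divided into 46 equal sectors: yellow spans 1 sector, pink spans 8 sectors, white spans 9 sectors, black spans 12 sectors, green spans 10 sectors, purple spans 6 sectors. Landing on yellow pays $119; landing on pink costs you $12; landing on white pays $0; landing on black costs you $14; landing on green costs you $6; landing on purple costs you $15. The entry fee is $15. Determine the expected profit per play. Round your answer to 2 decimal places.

-$21.41

E[payout] = (1/46)·119 + (8/46)·(-12) + (9/46)·0 + (12/46)·(-14) + (10/46)·(-6) + (6/46)·(-15) = -295/46
Expected profit = -295/46 − 15 = -985/46 ≈ -$21.41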